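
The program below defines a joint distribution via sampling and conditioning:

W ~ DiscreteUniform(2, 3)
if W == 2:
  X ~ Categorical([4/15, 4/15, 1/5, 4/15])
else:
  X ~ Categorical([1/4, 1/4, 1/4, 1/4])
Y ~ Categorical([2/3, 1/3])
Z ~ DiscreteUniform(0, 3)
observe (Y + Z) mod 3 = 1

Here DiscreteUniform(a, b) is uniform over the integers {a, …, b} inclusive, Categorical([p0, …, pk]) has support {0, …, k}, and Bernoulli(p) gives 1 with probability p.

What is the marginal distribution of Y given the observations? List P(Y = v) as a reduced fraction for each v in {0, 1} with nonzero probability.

Enumerate traces; 24 have nonzero weight after conditioning:
  (W=2, X=0, Y=0, Z=1) weight 1/45
  (W=2, X=0, Y=1, Z=0) weight 1/90
  (W=2, X=0, Y=1, Z=3) weight 1/90
  (W=2, X=1, Y=0, Z=1) weight 1/45
  (W=2, X=1, Y=1, Z=0) weight 1/90
  (W=2, X=1, Y=1, Z=3) weight 1/90
  (W=2, X=2, Y=0, Z=1) weight 1/60
  (W=2, X=2, Y=1, Z=0) weight 1/120
  … 16 more
Group by Y:
  weight(Y=0) = 1/6
  weight(Y=1) = 1/6
Total weight = 1/6 + 1/6 = 1/3
P(Y=0 | obs) = 1/6 / 1/3 = 1/2
P(Y=1 | obs) = 1/6 / 1/3 = 1/2

P(Y=0) = 1/2, P(Y=1) = 1/2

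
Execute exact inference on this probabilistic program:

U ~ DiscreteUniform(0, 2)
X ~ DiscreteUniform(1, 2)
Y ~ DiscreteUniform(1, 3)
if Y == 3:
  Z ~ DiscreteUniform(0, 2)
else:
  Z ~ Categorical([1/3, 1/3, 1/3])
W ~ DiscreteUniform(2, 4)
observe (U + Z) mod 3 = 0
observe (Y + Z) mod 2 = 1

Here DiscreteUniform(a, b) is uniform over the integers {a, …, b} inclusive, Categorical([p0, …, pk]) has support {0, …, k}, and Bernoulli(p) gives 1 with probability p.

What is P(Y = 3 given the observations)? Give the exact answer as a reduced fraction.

Enumerate traces; 30 have nonzero weight after conditioning:
  (U=0, X=1, Y=1, Z=0, W=2) weight 1/162
  (U=0, X=1, Y=1, Z=0, W=3) weight 1/162
  (U=0, X=1, Y=1, Z=0, W=4) weight 1/162
  (U=0, X=1, Y=3, Z=0, W=2) weight 1/162
  (U=0, X=1, Y=3, Z=0, W=3) weight 1/162
  (U=0, X=1, Y=3, Z=0, W=4) weight 1/162
  (U=0, X=2, Y=1, Z=0, W=2) weight 1/162
  (U=0, X=2, Y=1, Z=0, W=3) weight 1/162
  (U=2, X=1, Y=2, Z=1, W=2) weight 1/162
  … 21 more
Group by Y:
  weight(Y=1) = 2/27
  weight(Y=2) = 1/27
  weight(Y=3) = 2/27
Total weight = 2/27 + 1/27 + 2/27 = 5/27
P(Y=1 | obs) = 2/27 / 5/27 = 2/5
P(Y=2 | obs) = 1/27 / 5/27 = 1/5
P(Y=3 | obs) = 2/27 / 5/27 = 2/5

P(Y = 3 | obs) = 2/5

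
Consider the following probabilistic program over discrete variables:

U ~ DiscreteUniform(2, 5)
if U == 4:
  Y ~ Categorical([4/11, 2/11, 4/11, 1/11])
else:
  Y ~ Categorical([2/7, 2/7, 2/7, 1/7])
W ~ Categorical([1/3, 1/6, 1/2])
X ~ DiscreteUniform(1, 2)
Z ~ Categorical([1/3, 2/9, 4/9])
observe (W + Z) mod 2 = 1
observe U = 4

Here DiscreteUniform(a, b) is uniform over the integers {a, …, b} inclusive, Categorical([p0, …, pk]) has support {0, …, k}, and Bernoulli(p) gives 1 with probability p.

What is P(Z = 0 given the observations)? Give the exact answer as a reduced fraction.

P(Z = 0 | obs) = 3/17

Enumerate traces; 32 have nonzero weight after conditioning:
  (U=4, Y=0, W=0, X=1, Z=1) weight 1/297
  (U=4, Y=0, W=0, X=2, Z=1) weight 1/297
  (U=4, Y=0, W=1, X=1, Z=0) weight 1/396
  (U=4, Y=0, W=1, X=1, Z=2) weight 1/297
  (U=4, Y=0, W=1, X=2, Z=0) weight 1/396
  (U=4, Y=0, W=1, X=2, Z=2) weight 1/297
  (U=4, Y=0, W=2, X=1, Z=1) weight 1/198
  (U=4, Y=0, W=2, X=2, Z=1) weight 1/198
  … 24 more
Group by Z:
  weight(Z=0) = 1/72
  weight(Z=1) = 5/108
  weight(Z=2) = 1/54
Total weight = 1/72 + 5/108 + 1/54 = 17/216
P(Z=0 | obs) = 1/72 / 17/216 = 3/17
P(Z=1 | obs) = 5/108 / 17/216 = 10/17
P(Z=2 | obs) = 1/54 / 17/216 = 4/17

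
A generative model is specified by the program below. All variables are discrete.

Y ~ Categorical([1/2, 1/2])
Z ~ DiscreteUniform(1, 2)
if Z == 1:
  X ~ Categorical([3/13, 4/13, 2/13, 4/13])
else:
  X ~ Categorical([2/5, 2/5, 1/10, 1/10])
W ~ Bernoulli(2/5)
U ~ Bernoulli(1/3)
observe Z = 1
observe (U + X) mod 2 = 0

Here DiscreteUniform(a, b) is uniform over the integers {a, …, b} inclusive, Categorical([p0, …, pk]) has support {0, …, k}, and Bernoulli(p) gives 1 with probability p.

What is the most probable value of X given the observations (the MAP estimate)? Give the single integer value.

argmax_v P(X = v | obs) = 0

Enumerate traces; 16 have nonzero weight after conditioning:
  (Y=0, Z=1, X=0, W=0, U=0) weight 3/130
  (Y=0, Z=1, X=0, W=1, U=0) weight 1/65
  (Y=0, Z=1, X=1, W=0, U=1) weight 1/65
  (Y=0, Z=1, X=1, W=1, U=1) weight 2/195
  (Y=0, Z=1, X=2, W=0, U=0) weight 1/65
  (Y=0, Z=1, X=2, W=1, U=0) weight 2/195
  (Y=0, Z=1, X=3, W=0, U=1) weight 1/65
  (Y=0, Z=1, X=3, W=1, U=1) weight 2/195
  … 8 more
Group by X:
  weight(X=0) = 1/13
  weight(X=1) = 2/39
  weight(X=2) = 2/39
  weight(X=3) = 2/39
Total weight = 1/13 + 2/39 + 2/39 + 2/39 = 3/13
P(X=0 | obs) = 1/13 / 3/13 = 1/3
P(X=1 | obs) = 2/39 / 3/13 = 2/9
P(X=2 | obs) = 2/39 / 3/13 = 2/9
P(X=3 | obs) = 2/39 / 3/13 = 2/9
argmax = 0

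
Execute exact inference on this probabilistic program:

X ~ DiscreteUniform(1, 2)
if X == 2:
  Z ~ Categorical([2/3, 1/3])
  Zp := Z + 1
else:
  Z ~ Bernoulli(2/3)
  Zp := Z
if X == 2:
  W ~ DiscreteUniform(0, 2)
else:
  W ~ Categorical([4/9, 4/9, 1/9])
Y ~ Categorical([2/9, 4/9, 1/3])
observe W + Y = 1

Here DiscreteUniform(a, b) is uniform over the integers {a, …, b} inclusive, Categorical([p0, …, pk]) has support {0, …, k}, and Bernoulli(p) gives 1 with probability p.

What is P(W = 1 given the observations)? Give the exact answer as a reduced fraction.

P(W = 1 | obs) = 1/3

Enumerate traces; 8 have nonzero weight after conditioning:
  (X=1, Z=0, W=0, Y=1) weight 8/243
  (X=1, Z=0, W=1, Y=0) weight 4/243
  (X=1, Z=1, W=0, Y=1) weight 16/243
  (X=1, Z=1, W=1, Y=0) weight 8/243
  (X=2, Z=0, W=0, Y=1) weight 4/81
  (X=2, Z=0, W=1, Y=0) weight 2/81
  (X=2, Z=1, W=0, Y=1) weight 2/81
  (X=2, Z=1, W=1, Y=0) weight 1/81
Group by W:
  weight(W=0) = 14/81
  weight(W=1) = 7/81
Total weight = 14/81 + 7/81 = 7/27
P(W=0 | obs) = 14/81 / 7/27 = 2/3
P(W=1 | obs) = 7/81 / 7/27 = 1/3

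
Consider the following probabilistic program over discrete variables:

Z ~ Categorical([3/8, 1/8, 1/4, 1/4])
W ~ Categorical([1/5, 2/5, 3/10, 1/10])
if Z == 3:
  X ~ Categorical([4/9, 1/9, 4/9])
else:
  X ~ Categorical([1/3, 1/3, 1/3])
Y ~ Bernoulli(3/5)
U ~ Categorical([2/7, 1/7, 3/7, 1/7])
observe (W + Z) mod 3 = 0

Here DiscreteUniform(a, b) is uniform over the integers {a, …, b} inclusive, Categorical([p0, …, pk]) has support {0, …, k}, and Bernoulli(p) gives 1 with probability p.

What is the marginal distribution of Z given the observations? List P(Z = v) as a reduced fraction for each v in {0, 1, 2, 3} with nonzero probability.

P(Z=0) = 9/26, P(Z=1) = 3/26, P(Z=2) = 4/13, P(Z=3) = 3/13

Enumerate traces; 144 have nonzero weight after conditioning:
  (Z=0, W=0, X=0, Y=0, U=0) weight 1/350
  (Z=0, W=0, X=0, Y=0, U=1) weight 1/700
  (Z=0, W=0, X=0, Y=0, U=2) weight 3/700
  (Z=0, W=0, X=0, Y=0, U=3) weight 1/700
  (Z=0, W=0, X=0, Y=1, U=0) weight 3/700
  (Z=0, W=0, X=0, Y=1, U=1) weight 3/1400
  (Z=0, W=0, X=0, Y=1, U=2) weight 9/1400
  (Z=0, W=0, X=0, Y=1, U=3) weight 3/1400
  (Z=1, W=2, X=0, Y=0, U=0) weight 1/700
  (Z=2, W=1, X=0, Y=0, U=0) weight 2/525
  … 134 more
Group by Z:
  weight(Z=0) = 9/80
  weight(Z=1) = 3/80
  weight(Z=2) = 1/10
  weight(Z=3) = 3/40
Total weight = 9/80 + 3/80 + 1/10 + 3/40 = 13/40
P(Z=0 | obs) = 9/80 / 13/40 = 9/26
P(Z=1 | obs) = 3/80 / 13/40 = 3/26
P(Z=2 | obs) = 1/10 / 13/40 = 4/13
P(Z=3 | obs) = 3/40 / 13/40 = 3/13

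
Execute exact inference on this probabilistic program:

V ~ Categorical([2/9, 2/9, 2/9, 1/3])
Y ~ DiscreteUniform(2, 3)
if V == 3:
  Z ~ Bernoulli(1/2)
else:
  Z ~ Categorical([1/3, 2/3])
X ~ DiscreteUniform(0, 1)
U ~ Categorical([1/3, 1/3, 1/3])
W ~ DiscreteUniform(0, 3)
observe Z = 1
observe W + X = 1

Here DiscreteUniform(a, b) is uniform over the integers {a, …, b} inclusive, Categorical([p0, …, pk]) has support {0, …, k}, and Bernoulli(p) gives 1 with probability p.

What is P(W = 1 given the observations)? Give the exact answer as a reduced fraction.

Enumerate traces; 48 have nonzero weight after conditioning:
  (V=0, Y=2, Z=1, X=0, U=0, W=1) weight 1/324
  (V=0, Y=2, Z=1, X=0, U=1, W=1) weight 1/324
  (V=0, Y=2, Z=1, X=0, U=2, W=1) weight 1/324
  (V=0, Y=2, Z=1, X=1, U=0, W=0) weight 1/324
  (V=0, Y=2, Z=1, X=1, U=1, W=0) weight 1/324
  (V=0, Y=2, Z=1, X=1, U=2, W=0) weight 1/324
  (V=0, Y=3, Z=1, X=0, U=0, W=1) weight 1/324
  (V=0, Y=3, Z=1, X=0, U=1, W=1) weight 1/324
  … 40 more
Group by W:
  weight(W=0) = 11/144
  weight(W=1) = 11/144
Total weight = 11/144 + 11/144 = 11/72
P(W=0 | obs) = 11/144 / 11/72 = 1/2
P(W=1 | obs) = 11/144 / 11/72 = 1/2

P(W = 1 | obs) = 1/2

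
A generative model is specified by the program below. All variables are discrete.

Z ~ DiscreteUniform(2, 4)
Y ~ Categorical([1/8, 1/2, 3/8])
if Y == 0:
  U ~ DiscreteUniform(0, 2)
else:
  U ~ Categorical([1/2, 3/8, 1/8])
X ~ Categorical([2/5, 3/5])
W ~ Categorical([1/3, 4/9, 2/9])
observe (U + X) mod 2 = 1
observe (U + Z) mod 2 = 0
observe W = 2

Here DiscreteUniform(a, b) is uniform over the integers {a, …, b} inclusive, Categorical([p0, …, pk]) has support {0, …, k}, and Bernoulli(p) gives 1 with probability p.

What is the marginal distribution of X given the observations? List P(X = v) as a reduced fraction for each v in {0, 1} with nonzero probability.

P(X=0) = 71/434, P(X=1) = 363/434

Enumerate traces; 15 have nonzero weight after conditioning:
  (Z=2, Y=0, U=0, X=1, W=2) weight 1/540
  (Z=2, Y=0, U=2, X=1, W=2) weight 1/540
  (Z=2, Y=1, U=0, X=1, W=2) weight 1/90
  (Z=2, Y=1, U=2, X=1, W=2) weight 1/360
  (Z=2, Y=2, U=0, X=1, W=2) weight 1/120
  (Z=2, Y=2, U=2, X=1, W=2) weight 1/480
  (Z=3, Y=0, U=1, X=0, W=2) weight 1/810
  (Z=3, Y=1, U=1, X=0, W=2) weight 1/180
  … 7 more
Group by X:
  weight(X=0) = 71/6480
  weight(X=1) = 121/2160
Total weight = 71/6480 + 121/2160 = 217/3240
P(X=0 | obs) = 71/6480 / 217/3240 = 71/434
P(X=1 | obs) = 121/2160 / 217/3240 = 363/434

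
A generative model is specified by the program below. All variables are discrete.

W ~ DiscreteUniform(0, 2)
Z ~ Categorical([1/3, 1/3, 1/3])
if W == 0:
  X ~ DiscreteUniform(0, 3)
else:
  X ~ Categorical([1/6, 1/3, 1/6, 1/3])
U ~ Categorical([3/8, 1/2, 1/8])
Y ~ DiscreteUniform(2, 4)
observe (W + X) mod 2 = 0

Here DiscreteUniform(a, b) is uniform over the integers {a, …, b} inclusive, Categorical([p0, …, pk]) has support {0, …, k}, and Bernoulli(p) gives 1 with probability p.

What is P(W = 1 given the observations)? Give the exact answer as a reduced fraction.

Enumerate traces; 162 have nonzero weight after conditioning:
  (W=0, Z=0, X=0, U=0, Y=2) weight 1/288
  (W=0, Z=0, X=0, U=0, Y=3) weight 1/288
  (W=0, Z=0, X=0, U=0, Y=4) weight 1/288
  (W=0, Z=0, X=0, U=1, Y=2) weight 1/216
  (W=0, Z=0, X=0, U=1, Y=3) weight 1/216
  (W=0, Z=0, X=0, U=1, Y=4) weight 1/216
  (W=0, Z=0, X=0, U=2, Y=2) weight 1/864
  (W=0, Z=0, X=0, U=2, Y=3) weight 1/864
  (W=1, Z=0, X=1, U=0, Y=2) weight 1/216
  (W=2, Z=0, X=0, U=0, Y=2) weight 1/432
  … 152 more
Group by W:
  weight(W=0) = 1/6
  weight(W=1) = 2/9
  weight(W=2) = 1/9
Total weight = 1/6 + 2/9 + 1/9 = 1/2
P(W=0 | obs) = 1/6 / 1/2 = 1/3
P(W=1 | obs) = 2/9 / 1/2 = 4/9
P(W=2 | obs) = 1/9 / 1/2 = 2/9

P(W = 1 | obs) = 4/9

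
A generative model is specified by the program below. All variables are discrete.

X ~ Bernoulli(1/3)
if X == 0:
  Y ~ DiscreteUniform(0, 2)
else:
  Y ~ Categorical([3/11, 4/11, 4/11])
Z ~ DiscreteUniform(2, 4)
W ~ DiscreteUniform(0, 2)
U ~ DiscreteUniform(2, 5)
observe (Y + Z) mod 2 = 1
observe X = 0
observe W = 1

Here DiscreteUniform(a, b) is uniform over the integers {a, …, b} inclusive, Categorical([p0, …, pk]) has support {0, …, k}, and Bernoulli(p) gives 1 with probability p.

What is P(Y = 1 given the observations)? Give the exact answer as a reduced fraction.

Enumerate traces; 16 have nonzero weight after conditioning:
  (X=0, Y=0, Z=3, W=1, U=2) weight 1/162
  (X=0, Y=0, Z=3, W=1, U=3) weight 1/162
  (X=0, Y=0, Z=3, W=1, U=4) weight 1/162
  (X=0, Y=0, Z=3, W=1, U=5) weight 1/162
  (X=0, Y=1, Z=2, W=1, U=2) weight 1/162
  (X=0, Y=1, Z=2, W=1, U=3) weight 1/162
  (X=0, Y=1, Z=2, W=1, U=4) weight 1/162
  (X=0, Y=1, Z=2, W=1, U=5) weight 1/162
  (X=0, Y=2, Z=3, W=1, U=2) weight 1/162
  … 7 more
Group by Y:
  weight(Y=0) = 2/81
  weight(Y=1) = 4/81
  weight(Y=2) = 2/81
Total weight = 2/81 + 4/81 + 2/81 = 8/81
P(Y=0 | obs) = 2/81 / 8/81 = 1/4
P(Y=1 | obs) = 4/81 / 8/81 = 1/2
P(Y=2 | obs) = 2/81 / 8/81 = 1/4

P(Y = 1 | obs) = 1/2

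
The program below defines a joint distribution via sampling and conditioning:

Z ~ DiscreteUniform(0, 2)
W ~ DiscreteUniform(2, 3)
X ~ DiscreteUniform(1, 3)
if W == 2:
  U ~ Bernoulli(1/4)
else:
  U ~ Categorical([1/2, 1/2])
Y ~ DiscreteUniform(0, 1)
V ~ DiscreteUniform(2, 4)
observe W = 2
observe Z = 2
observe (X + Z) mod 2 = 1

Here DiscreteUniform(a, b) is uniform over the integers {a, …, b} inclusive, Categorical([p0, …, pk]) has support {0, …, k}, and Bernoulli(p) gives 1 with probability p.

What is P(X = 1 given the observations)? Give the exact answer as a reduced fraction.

P(X = 1 | obs) = 1/2

Enumerate traces; 24 have nonzero weight after conditioning:
  (Z=2, W=2, X=1, U=0, Y=0, V=2) weight 1/144
  (Z=2, W=2, X=1, U=0, Y=0, V=3) weight 1/144
  (Z=2, W=2, X=1, U=0, Y=0, V=4) weight 1/144
  (Z=2, W=2, X=1, U=0, Y=1, V=2) weight 1/144
  (Z=2, W=2, X=1, U=0, Y=1, V=3) weight 1/144
  (Z=2, W=2, X=1, U=0, Y=1, V=4) weight 1/144
  (Z=2, W=2, X=1, U=1, Y=0, V=2) weight 1/432
  (Z=2, W=2, X=1, U=1, Y=0, V=3) weight 1/432
  (Z=2, W=2, X=3, U=0, Y=0, V=2) weight 1/144
  … 15 more
Group by X:
  weight(X=1) = 1/18
  weight(X=3) = 1/18
Total weight = 1/18 + 1/18 = 1/9
P(X=1 | obs) = 1/18 / 1/9 = 1/2
P(X=3 | obs) = 1/18 / 1/9 = 1/2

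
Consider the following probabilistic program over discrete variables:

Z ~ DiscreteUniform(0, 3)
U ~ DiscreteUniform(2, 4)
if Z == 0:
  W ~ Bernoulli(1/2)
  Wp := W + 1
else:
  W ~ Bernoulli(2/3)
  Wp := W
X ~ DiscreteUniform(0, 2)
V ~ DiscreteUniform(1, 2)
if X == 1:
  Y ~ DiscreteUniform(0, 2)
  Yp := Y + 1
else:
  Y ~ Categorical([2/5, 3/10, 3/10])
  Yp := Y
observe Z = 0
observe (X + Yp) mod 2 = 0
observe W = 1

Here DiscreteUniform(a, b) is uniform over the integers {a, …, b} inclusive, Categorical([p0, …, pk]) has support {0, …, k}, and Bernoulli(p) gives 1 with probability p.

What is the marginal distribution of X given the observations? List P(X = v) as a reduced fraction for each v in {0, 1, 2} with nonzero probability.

Enumerate traces; 36 have nonzero weight after conditioning:
  (Z=0, U=2, W=1, X=0, V=1, Y=0) weight 1/360
  (Z=0, U=2, W=1, X=0, V=1, Y=2) weight 1/480
  (Z=0, U=2, W=1, X=0, V=2, Y=0) weight 1/360
  (Z=0, U=2, W=1, X=0, V=2, Y=2) weight 1/480
  (Z=0, U=2, W=1, X=1, V=1, Y=0) weight 1/432
  (Z=0, U=2, W=1, X=1, V=1, Y=2) weight 1/432
  (Z=0, U=2, W=1, X=1, V=2, Y=0) weight 1/432
  (Z=0, U=2, W=1, X=1, V=2, Y=2) weight 1/432
  (Z=0, U=2, W=1, X=2, V=1, Y=0) weight 1/360
  … 27 more
Group by X:
  weight(X=0) = 7/240
  weight(X=1) = 1/36
  weight(X=2) = 7/240
Total weight = 7/240 + 1/36 + 7/240 = 31/360
P(X=0 | obs) = 7/240 / 31/360 = 21/62
P(X=1 | obs) = 1/36 / 31/360 = 10/31
P(X=2 | obs) = 7/240 / 31/360 = 21/62

P(X=0) = 21/62, P(X=1) = 10/31, P(X=2) = 21/62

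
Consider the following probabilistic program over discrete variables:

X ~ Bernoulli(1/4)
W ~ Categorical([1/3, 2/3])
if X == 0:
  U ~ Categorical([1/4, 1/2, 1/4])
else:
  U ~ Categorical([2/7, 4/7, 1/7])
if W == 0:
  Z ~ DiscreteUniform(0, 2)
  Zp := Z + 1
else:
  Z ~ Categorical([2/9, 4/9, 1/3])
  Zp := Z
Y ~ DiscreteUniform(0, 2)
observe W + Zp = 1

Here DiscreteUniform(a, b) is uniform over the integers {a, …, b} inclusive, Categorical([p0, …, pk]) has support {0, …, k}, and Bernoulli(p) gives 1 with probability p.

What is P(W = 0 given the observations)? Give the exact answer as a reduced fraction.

Enumerate traces; 36 have nonzero weight after conditioning:
  (X=0, W=0, U=0, Z=0, Y=0) weight 1/144
  (X=0, W=0, U=0, Z=0, Y=1) weight 1/144
  (X=0, W=0, U=0, Z=0, Y=2) weight 1/144
  (X=0, W=0, U=1, Z=0, Y=0) weight 1/72
  (X=0, W=0, U=1, Z=0, Y=1) weight 1/72
  (X=0, W=0, U=1, Z=0, Y=2) weight 1/72
  (X=0, W=0, U=2, Z=0, Y=0) weight 1/144
  (X=0, W=0, U=2, Z=0, Y=1) weight 1/144
  (X=0, W=1, U=0, Z=0, Y=0) weight 1/108
  … 27 more
Group by W:
  weight(W=0) = 1/9
  weight(W=1) = 4/27
Total weight = 1/9 + 4/27 = 7/27
P(W=0 | obs) = 1/9 / 7/27 = 3/7
P(W=1 | obs) = 4/27 / 7/27 = 4/7

P(W = 0 | obs) = 3/7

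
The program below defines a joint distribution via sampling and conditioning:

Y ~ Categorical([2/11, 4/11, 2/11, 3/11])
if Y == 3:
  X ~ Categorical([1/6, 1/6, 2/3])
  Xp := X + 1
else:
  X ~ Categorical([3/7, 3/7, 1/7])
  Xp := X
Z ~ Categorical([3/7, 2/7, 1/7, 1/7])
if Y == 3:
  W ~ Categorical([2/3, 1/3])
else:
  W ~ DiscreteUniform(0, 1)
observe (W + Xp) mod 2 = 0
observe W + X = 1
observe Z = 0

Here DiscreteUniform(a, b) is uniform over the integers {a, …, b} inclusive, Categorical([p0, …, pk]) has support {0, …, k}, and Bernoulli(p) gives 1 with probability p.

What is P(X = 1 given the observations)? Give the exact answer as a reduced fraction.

Enumerate traces; 2 have nonzero weight after conditioning:
  (Y=3, X=0, Z=0, W=1) weight 1/154
  (Y=3, X=1, Z=0, W=0) weight 1/77
Group by X:
  weight(X=0) = 1/154
  weight(X=1) = 1/77
Total weight = 1/154 + 1/77 = 3/154
P(X=0 | obs) = 1/154 / 3/154 = 1/3
P(X=1 | obs) = 1/77 / 3/154 = 2/3

P(X = 1 | obs) = 2/3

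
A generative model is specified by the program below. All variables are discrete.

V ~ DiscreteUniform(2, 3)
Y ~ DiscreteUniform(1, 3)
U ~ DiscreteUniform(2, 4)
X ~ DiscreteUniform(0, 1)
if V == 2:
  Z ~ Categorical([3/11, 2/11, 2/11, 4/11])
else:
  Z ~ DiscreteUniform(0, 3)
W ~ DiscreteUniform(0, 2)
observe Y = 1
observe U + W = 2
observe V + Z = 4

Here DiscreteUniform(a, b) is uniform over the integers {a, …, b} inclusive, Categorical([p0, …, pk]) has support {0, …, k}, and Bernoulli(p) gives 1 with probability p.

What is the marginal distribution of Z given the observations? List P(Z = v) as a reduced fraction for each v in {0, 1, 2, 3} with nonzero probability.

Enumerate traces; 4 have nonzero weight after conditioning:
  (V=2, Y=1, U=2, X=0, Z=2, W=0) weight 1/594
  (V=2, Y=1, U=2, X=1, Z=2, W=0) weight 1/594
  (V=3, Y=1, U=2, X=0, Z=1, W=0) weight 1/432
  (V=3, Y=1, U=2, X=1, Z=1, W=0) weight 1/432
Group by Z:
  weight(Z=1) = 1/216
  weight(Z=2) = 1/297
Total weight = 1/216 + 1/297 = 19/2376
P(Z=1 | obs) = 1/216 / 19/2376 = 11/19
P(Z=2 | obs) = 1/297 / 19/2376 = 8/19

P(Z=1) = 11/19, P(Z=2) = 8/19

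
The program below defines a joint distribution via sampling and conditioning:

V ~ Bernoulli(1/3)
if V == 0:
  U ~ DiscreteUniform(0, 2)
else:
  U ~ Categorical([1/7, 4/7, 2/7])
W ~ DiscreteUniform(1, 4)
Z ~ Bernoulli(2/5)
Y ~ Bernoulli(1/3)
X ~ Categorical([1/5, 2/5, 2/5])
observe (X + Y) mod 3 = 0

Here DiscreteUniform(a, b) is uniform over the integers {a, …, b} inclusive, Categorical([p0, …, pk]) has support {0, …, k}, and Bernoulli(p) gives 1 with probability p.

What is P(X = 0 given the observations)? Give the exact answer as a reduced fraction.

P(X = 0 | obs) = 1/2

Enumerate traces; 96 have nonzero weight after conditioning:
  (V=0, U=0, W=1, Z=0, Y=0, X=0) weight 1/225
  (V=0, U=0, W=1, Z=0, Y=1, X=2) weight 1/225
  (V=0, U=0, W=1, Z=1, Y=0, X=0) weight 2/675
  (V=0, U=0, W=1, Z=1, Y=1, X=2) weight 2/675
  (V=0, U=0, W=2, Z=0, Y=0, X=0) weight 1/225
  (V=0, U=0, W=2, Z=0, Y=1, X=2) weight 1/225
  (V=0, U=0, W=2, Z=1, Y=0, X=0) weight 2/675
  (V=0, U=0, W=2, Z=1, Y=1, X=2) weight 2/675
  … 88 more
Group by X:
  weight(X=0) = 2/15
  weight(X=2) = 2/15
Total weight = 2/15 + 2/15 = 4/15
P(X=0 | obs) = 2/15 / 4/15 = 1/2
P(X=2 | obs) = 2/15 / 4/15 = 1/2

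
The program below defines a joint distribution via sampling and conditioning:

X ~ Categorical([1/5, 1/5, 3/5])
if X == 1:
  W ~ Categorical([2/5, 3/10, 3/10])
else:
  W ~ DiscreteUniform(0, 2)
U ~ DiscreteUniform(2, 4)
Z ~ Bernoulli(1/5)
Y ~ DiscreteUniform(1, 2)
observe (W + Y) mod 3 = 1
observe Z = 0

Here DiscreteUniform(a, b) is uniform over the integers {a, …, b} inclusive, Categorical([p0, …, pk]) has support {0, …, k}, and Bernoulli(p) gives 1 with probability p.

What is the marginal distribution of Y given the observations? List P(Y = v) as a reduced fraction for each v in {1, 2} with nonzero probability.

P(Y=1) = 52/101, P(Y=2) = 49/101

Enumerate traces; 18 have nonzero weight after conditioning:
  (X=0, W=0, U=2, Z=0, Y=1) weight 2/225
  (X=0, W=0, U=3, Z=0, Y=1) weight 2/225
  (X=0, W=0, U=4, Z=0, Y=1) weight 2/225
  (X=0, W=2, U=2, Z=0, Y=2) weight 2/225
  (X=0, W=2, U=3, Z=0, Y=2) weight 2/225
  (X=0, W=2, U=4, Z=0, Y=2) weight 2/225
  (X=1, W=0, U=2, Z=0, Y=1) weight 4/375
  (X=1, W=0, U=3, Z=0, Y=1) weight 4/375
  … 10 more
Group by Y:
  weight(Y=1) = 52/375
  weight(Y=2) = 49/375
Total weight = 52/375 + 49/375 = 101/375
P(Y=1 | obs) = 52/375 / 101/375 = 52/101
P(Y=2 | obs) = 49/375 / 101/375 = 49/101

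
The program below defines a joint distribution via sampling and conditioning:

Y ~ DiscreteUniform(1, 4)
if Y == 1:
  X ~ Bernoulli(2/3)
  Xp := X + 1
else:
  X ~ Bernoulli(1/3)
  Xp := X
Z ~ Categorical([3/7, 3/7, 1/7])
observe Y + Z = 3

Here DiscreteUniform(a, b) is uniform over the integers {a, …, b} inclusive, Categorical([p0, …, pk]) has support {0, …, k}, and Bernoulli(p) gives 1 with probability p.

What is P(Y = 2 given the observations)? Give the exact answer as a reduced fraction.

P(Y = 2 | obs) = 3/7

Enumerate traces; 6 have nonzero weight after conditioning:
  (Y=1, X=0, Z=2) weight 1/84
  (Y=1, X=1, Z=2) weight 1/42
  (Y=2, X=0, Z=1) weight 1/14
  (Y=2, X=1, Z=1) weight 1/28
  (Y=3, X=0, Z=0) weight 1/14
  (Y=3, X=1, Z=0) weight 1/28
Group by Y:
  weight(Y=1) = 1/28
  weight(Y=2) = 3/28
  weight(Y=3) = 3/28
Total weight = 1/28 + 3/28 + 3/28 = 1/4
P(Y=1 | obs) = 1/28 / 1/4 = 1/7
P(Y=2 | obs) = 3/28 / 1/4 = 3/7
P(Y=3 | obs) = 3/28 / 1/4 = 3/7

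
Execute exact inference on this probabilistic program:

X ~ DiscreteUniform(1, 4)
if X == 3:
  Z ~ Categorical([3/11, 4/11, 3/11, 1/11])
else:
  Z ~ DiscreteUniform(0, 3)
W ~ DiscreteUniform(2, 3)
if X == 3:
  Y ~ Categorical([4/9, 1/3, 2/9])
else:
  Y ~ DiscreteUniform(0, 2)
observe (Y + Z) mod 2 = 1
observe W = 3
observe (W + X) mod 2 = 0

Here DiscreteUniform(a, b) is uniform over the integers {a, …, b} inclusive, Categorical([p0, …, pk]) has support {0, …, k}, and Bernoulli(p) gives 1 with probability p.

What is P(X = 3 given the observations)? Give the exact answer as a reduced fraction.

P(X = 3 | obs) = 32/65

Enumerate traces; 12 have nonzero weight after conditioning:
  (X=1, Z=0, W=3, Y=1) weight 1/96
  (X=1, Z=1, W=3, Y=0) weight 1/96
  (X=1, Z=1, W=3, Y=2) weight 1/96
  (X=1, Z=2, W=3, Y=1) weight 1/96
  (X=1, Z=3, W=3, Y=0) weight 1/96
  (X=1, Z=3, W=3, Y=2) weight 1/96
  (X=3, Z=0, W=3, Y=1) weight 1/88
  (X=3, Z=1, W=3, Y=0) weight 2/99
  … 4 more
Group by X:
  weight(X=1) = 1/16
  weight(X=3) = 2/33
Total weight = 1/16 + 2/33 = 65/528
P(X=1 | obs) = 1/16 / 65/528 = 33/65
P(X=3 | obs) = 2/33 / 65/528 = 32/65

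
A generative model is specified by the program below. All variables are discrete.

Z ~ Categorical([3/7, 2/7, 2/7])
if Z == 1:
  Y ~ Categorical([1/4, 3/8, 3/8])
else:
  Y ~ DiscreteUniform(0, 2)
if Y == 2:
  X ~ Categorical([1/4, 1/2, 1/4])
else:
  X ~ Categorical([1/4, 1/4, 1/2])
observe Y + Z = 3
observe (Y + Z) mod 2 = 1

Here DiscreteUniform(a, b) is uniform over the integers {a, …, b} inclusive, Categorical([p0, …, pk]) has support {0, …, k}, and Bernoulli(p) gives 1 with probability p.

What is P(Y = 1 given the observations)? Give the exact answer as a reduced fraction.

P(Y = 1 | obs) = 8/17

Enumerate traces; 6 have nonzero weight after conditioning:
  (Z=1, Y=2, X=0) weight 3/112
  (Z=1, Y=2, X=1) weight 3/56
  (Z=1, Y=2, X=2) weight 3/112
  (Z=2, Y=1, X=0) weight 1/42
  (Z=2, Y=1, X=1) weight 1/42
  (Z=2, Y=1, X=2) weight 1/21
Group by Y:
  weight(Y=1) = 2/21
  weight(Y=2) = 3/28
Total weight = 2/21 + 3/28 = 17/84
P(Y=1 | obs) = 2/21 / 17/84 = 8/17
P(Y=2 | obs) = 3/28 / 17/84 = 9/17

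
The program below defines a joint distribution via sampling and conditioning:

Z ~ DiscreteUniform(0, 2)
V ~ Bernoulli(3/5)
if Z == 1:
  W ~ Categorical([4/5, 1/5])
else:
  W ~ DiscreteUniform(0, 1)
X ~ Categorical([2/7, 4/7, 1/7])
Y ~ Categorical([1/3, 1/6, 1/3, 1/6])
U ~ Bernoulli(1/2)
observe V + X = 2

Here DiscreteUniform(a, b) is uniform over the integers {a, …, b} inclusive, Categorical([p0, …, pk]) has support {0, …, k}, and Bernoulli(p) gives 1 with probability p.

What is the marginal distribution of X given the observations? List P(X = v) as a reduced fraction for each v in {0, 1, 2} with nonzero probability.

Enumerate traces; 96 have nonzero weight after conditioning:
  (Z=0, V=0, W=0, X=2, Y=0, U=0) weight 1/630
  (Z=0, V=0, W=0, X=2, Y=0, U=1) weight 1/630
  (Z=0, V=0, W=0, X=2, Y=1, U=0) weight 1/1260
  (Z=0, V=0, W=0, X=2, Y=1, U=1) weight 1/1260
  (Z=0, V=0, W=0, X=2, Y=2, U=0) weight 1/630
  (Z=0, V=0, W=0, X=2, Y=2, U=1) weight 1/630
  (Z=0, V=0, W=0, X=2, Y=3, U=0) weight 1/1260
  (Z=0, V=0, W=0, X=2, Y=3, U=1) weight 1/1260
  (Z=0, V=1, W=0, X=1, Y=0, U=0) weight 1/105
  … 87 more
Group by X:
  weight(X=1) = 12/35
  weight(X=2) = 2/35
Total weight = 12/35 + 2/35 = 2/5
P(X=1 | obs) = 12/35 / 2/5 = 6/7
P(X=2 | obs) = 2/35 / 2/5 = 1/7

P(X=1) = 6/7, P(X=2) = 1/7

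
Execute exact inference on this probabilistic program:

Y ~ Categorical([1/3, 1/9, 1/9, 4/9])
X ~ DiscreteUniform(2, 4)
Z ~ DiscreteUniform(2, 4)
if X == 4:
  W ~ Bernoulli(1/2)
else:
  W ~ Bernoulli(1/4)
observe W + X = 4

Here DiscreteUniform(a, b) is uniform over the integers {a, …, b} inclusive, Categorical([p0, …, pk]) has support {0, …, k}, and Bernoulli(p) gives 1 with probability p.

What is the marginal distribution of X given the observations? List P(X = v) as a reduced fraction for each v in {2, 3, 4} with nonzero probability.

Enumerate traces; 24 have nonzero weight after conditioning:
  (Y=0, X=3, Z=2, W=1) weight 1/108
  (Y=0, X=3, Z=3, W=1) weight 1/108
  (Y=0, X=3, Z=4, W=1) weight 1/108
  (Y=0, X=4, Z=2, W=0) weight 1/54
  (Y=0, X=4, Z=3, W=0) weight 1/54
  (Y=0, X=4, Z=4, W=0) weight 1/54
  (Y=1, X=3, Z=2, W=1) weight 1/324
  (Y=1, X=3, Z=3, W=1) weight 1/324
  … 16 more
Group by X:
  weight(X=3) = 1/12
  weight(X=4) = 1/6
Total weight = 1/12 + 1/6 = 1/4
P(X=3 | obs) = 1/12 / 1/4 = 1/3
P(X=4 | obs) = 1/6 / 1/4 = 2/3

P(X=3) = 1/3, P(X=4) = 2/3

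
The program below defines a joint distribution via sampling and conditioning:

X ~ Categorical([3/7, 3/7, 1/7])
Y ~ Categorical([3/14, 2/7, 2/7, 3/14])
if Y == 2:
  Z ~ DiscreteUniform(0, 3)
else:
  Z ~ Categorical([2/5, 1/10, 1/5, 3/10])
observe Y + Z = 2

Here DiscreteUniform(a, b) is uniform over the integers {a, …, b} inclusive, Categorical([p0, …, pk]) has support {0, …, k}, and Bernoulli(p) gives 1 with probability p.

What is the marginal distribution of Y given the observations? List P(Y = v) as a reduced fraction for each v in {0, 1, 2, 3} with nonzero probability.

Enumerate traces; 9 have nonzero weight after conditioning:
  (X=0, Y=0, Z=2) weight 9/490
  (X=0, Y=1, Z=1) weight 3/245
  (X=0, Y=2, Z=0) weight 3/98
  (X=1, Y=0, Z=2) weight 9/490
  (X=1, Y=1, Z=1) weight 3/245
  (X=1, Y=2, Z=0) weight 3/98
  (X=2, Y=0, Z=2) weight 3/490
  (X=2, Y=1, Z=1) weight 1/245
  … 1 more
Group by Y:
  weight(Y=0) = 3/70
  weight(Y=1) = 1/35
  weight(Y=2) = 1/14
Total weight = 3/70 + 1/35 + 1/14 = 1/7
P(Y=0 | obs) = 3/70 / 1/7 = 3/10
P(Y=1 | obs) = 1/35 / 1/7 = 1/5
P(Y=2 | obs) = 1/14 / 1/7 = 1/2

P(Y=0) = 3/10, P(Y=1) = 1/5, P(Y=2) = 1/2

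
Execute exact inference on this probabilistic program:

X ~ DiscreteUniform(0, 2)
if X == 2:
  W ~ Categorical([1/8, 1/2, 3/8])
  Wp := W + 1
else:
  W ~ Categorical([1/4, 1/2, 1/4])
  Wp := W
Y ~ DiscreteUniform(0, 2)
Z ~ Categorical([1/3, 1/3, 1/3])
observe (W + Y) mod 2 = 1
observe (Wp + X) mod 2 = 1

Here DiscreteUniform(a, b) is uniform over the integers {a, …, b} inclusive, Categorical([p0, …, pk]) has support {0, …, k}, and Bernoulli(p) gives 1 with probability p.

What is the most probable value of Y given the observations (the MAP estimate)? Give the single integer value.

argmax_v P(Y = v | obs) = 1

Enumerate traces; 18 have nonzero weight after conditioning:
  (X=0, W=1, Y=0, Z=0) weight 1/54
  (X=0, W=1, Y=0, Z=1) weight 1/54
  (X=0, W=1, Y=0, Z=2) weight 1/54
  (X=0, W=1, Y=2, Z=0) weight 1/54
  (X=0, W=1, Y=2, Z=1) weight 1/54
  (X=0, W=1, Y=2, Z=2) weight 1/54
  (X=1, W=0, Y=1, Z=0) weight 1/108
  (X=1, W=0, Y=1, Z=1) weight 1/108
  … 10 more
Group by Y:
  weight(Y=0) = 1/18
  weight(Y=1) = 1/9
  weight(Y=2) = 1/18
Total weight = 1/18 + 1/9 + 1/18 = 2/9
P(Y=0 | obs) = 1/18 / 2/9 = 1/4
P(Y=1 | obs) = 1/9 / 2/9 = 1/2
P(Y=2 | obs) = 1/18 / 2/9 = 1/4
argmax = 1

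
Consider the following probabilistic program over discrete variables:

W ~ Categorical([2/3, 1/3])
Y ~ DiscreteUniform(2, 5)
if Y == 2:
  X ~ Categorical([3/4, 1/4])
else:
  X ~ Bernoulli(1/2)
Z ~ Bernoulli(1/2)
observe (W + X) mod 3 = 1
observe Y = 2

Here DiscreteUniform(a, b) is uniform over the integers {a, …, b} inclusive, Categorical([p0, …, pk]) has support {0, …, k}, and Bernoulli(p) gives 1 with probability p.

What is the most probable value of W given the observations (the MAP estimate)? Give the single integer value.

argmax_v P(W = v | obs) = 1

Enumerate traces; 4 have nonzero weight after conditioning:
  (W=0, Y=2, X=1, Z=0) weight 1/48
  (W=0, Y=2, X=1, Z=1) weight 1/48
  (W=1, Y=2, X=0, Z=0) weight 1/32
  (W=1, Y=2, X=0, Z=1) weight 1/32
Group by W:
  weight(W=0) = 1/24
  weight(W=1) = 1/16
Total weight = 1/24 + 1/16 = 5/48
P(W=0 | obs) = 1/24 / 5/48 = 2/5
P(W=1 | obs) = 1/16 / 5/48 = 3/5
argmax = 1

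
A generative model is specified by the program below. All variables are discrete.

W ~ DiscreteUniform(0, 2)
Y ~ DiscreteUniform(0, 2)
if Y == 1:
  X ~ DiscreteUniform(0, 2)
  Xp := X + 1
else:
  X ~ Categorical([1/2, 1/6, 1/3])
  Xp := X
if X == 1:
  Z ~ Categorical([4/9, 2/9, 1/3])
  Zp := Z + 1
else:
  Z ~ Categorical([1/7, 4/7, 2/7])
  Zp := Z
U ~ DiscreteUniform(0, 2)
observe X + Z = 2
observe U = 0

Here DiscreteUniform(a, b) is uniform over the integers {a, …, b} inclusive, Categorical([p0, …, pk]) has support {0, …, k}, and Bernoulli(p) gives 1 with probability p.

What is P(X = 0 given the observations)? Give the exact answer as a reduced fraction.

Enumerate traces; 27 have nonzero weight after conditioning:
  (W=0, Y=0, X=0, Z=2, U=0) weight 1/189
  (W=0, Y=0, X=1, Z=1, U=0) weight 1/729
  (W=0, Y=0, X=2, Z=0, U=0) weight 1/567
  (W=0, Y=1, X=0, Z=2, U=0) weight 2/567
  (W=0, Y=1, X=1, Z=1, U=0) weight 2/729
  (W=0, Y=1, X=2, Z=0, U=0) weight 1/567
  (W=0, Y=2, X=0, Z=2, U=0) weight 1/189
  (W=0, Y=2, X=1, Z=1, U=0) weight 1/729
  … 19 more
Group by X:
  weight(X=0) = 8/189
  weight(X=1) = 4/243
  weight(X=2) = 1/63
Total weight = 8/189 + 4/243 + 1/63 = 127/1701
P(X=0 | obs) = 8/189 / 127/1701 = 72/127
P(X=1 | obs) = 4/243 / 127/1701 = 28/127
P(X=2 | obs) = 1/63 / 127/1701 = 27/127

P(X = 0 | obs) = 72/127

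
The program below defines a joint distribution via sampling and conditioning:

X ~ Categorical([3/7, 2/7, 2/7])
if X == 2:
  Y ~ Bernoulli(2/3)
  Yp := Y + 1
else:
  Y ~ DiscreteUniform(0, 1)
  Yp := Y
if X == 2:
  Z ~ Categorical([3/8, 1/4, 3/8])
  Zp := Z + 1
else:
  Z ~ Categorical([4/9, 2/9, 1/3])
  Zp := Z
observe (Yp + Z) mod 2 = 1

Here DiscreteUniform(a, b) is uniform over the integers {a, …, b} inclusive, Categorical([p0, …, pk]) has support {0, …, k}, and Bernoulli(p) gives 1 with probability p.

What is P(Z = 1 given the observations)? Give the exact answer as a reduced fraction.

Enumerate traces; 9 have nonzero weight after conditioning:
  (X=0, Y=0, Z=1) weight 1/21
  (X=0, Y=1, Z=0) weight 2/21
  (X=0, Y=1, Z=2) weight 1/14
  (X=1, Y=0, Z=1) weight 2/63
  (X=1, Y=1, Z=0) weight 4/63
  (X=1, Y=1, Z=2) weight 1/21
  (X=2, Y=0, Z=0) weight 1/28
  (X=2, Y=0, Z=2) weight 1/28
  … 1 more
Group by Z:
  weight(Z=0) = 7/36
  weight(Z=1) = 8/63
  weight(Z=2) = 13/84
Total weight = 7/36 + 8/63 + 13/84 = 10/21
P(Z=0 | obs) = 7/36 / 10/21 = 49/120
P(Z=1 | obs) = 8/63 / 10/21 = 4/15
P(Z=2 | obs) = 13/84 / 10/21 = 13/40

P(Z = 1 | obs) = 4/15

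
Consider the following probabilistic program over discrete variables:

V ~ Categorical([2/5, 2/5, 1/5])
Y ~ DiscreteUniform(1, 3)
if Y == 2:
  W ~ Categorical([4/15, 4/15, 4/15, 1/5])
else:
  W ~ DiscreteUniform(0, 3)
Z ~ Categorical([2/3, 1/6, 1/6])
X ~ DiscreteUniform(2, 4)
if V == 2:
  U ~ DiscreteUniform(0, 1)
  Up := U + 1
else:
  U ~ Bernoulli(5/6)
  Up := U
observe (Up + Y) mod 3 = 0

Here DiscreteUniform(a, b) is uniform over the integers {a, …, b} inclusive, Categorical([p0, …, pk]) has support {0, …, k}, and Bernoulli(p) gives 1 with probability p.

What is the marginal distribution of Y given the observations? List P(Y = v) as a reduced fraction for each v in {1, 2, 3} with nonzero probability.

P(Y=1) = 1/10, P(Y=2) = 23/30, P(Y=3) = 2/15

Enumerate traces; 216 have nonzero weight after conditioning:
  (V=0, Y=2, W=0, Z=0, X=2, U=1) weight 8/1215
  (V=0, Y=2, W=0, Z=0, X=3, U=1) weight 8/1215
  (V=0, Y=2, W=0, Z=0, X=4, U=1) weight 8/1215
  (V=0, Y=2, W=0, Z=1, X=2, U=1) weight 2/1215
  (V=0, Y=2, W=0, Z=1, X=3, U=1) weight 2/1215
  (V=0, Y=2, W=0, Z=1, X=4, U=1) weight 2/1215
  (V=0, Y=2, W=0, Z=2, X=2, U=1) weight 2/1215
  (V=0, Y=2, W=0, Z=2, X=3, U=1) weight 2/1215
  (V=0, Y=3, W=0, Z=0, X=2, U=0) weight 1/810
  (V=2, Y=1, W=0, Z=0, X=2, U=1) weight 1/540
  … 206 more
Group by Y:
  weight(Y=1) = 1/30
  weight(Y=2) = 23/90
  weight(Y=3) = 2/45
Total weight = 1/30 + 23/90 + 2/45 = 1/3
P(Y=1 | obs) = 1/30 / 1/3 = 1/10
P(Y=2 | obs) = 23/90 / 1/3 = 23/30
P(Y=3 | obs) = 2/45 / 1/3 = 2/15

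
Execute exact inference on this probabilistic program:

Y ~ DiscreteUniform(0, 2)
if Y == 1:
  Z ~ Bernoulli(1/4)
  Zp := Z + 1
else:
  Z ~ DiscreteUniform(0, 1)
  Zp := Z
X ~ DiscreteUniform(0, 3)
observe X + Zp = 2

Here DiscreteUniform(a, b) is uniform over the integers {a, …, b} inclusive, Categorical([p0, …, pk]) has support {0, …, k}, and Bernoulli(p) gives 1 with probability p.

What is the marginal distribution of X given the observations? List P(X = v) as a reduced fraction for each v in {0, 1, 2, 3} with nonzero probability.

Enumerate traces; 6 have nonzero weight after conditioning:
  (Y=0, Z=0, X=2) weight 1/24
  (Y=0, Z=1, X=1) weight 1/24
  (Y=1, Z=0, X=1) weight 1/16
  (Y=1, Z=1, X=0) weight 1/48
  (Y=2, Z=0, X=2) weight 1/24
  (Y=2, Z=1, X=1) weight 1/24
Group by X:
  weight(X=0) = 1/48
  weight(X=1) = 7/48
  weight(X=2) = 1/12
Total weight = 1/48 + 7/48 + 1/12 = 1/4
P(X=0 | obs) = 1/48 / 1/4 = 1/12
P(X=1 | obs) = 7/48 / 1/4 = 7/12
P(X=2 | obs) = 1/12 / 1/4 = 1/3

P(X=0) = 1/12, P(X=1) = 7/12, P(X=2) = 1/3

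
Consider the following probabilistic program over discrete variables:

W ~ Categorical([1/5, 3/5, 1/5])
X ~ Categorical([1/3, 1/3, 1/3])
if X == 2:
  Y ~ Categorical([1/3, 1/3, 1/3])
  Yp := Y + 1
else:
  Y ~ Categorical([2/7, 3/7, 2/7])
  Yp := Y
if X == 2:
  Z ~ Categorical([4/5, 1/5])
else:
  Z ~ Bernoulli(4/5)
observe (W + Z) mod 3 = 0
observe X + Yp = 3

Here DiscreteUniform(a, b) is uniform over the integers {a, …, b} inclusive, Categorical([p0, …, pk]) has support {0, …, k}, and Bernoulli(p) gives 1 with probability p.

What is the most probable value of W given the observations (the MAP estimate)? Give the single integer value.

Enumerate traces; 4 have nonzero weight after conditioning:
  (W=0, X=1, Y=2, Z=0) weight 2/525
  (W=0, X=2, Y=0, Z=0) weight 4/225
  (W=2, X=1, Y=2, Z=1) weight 8/525
  (W=2, X=2, Y=0, Z=1) weight 1/225
Group by W:
  weight(W=0) = 34/1575
  weight(W=2) = 31/1575
Total weight = 34/1575 + 31/1575 = 13/315
P(W=0 | obs) = 34/1575 / 13/315 = 34/65
P(W=2 | obs) = 31/1575 / 13/315 = 31/65
argmax = 0

argmax_v P(W = v | obs) = 0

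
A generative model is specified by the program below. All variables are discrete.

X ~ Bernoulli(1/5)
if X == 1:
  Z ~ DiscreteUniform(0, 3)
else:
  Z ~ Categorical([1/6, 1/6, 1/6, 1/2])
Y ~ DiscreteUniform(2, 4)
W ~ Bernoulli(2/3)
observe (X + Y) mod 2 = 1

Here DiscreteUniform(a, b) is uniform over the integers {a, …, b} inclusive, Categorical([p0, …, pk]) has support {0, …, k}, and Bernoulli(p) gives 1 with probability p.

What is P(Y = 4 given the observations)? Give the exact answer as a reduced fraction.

Enumerate traces; 24 have nonzero weight after conditioning:
  (X=0, Z=0, Y=3, W=0) weight 2/135
  (X=0, Z=0, Y=3, W=1) weight 4/135
  (X=0, Z=1, Y=3, W=0) weight 2/135
  (X=0, Z=1, Y=3, W=1) weight 4/135
  (X=0, Z=2, Y=3, W=0) weight 2/135
  (X=0, Z=2, Y=3, W=1) weight 4/135
  (X=0, Z=3, Y=3, W=0) weight 2/45
  (X=0, Z=3, Y=3, W=1) weight 4/45
  (X=1, Z=0, Y=2, W=0) weight 1/180
  (X=1, Z=0, Y=4, W=0) weight 1/180
  … 14 more
Group by Y:
  weight(Y=2) = 1/15
  weight(Y=3) = 4/15
  weight(Y=4) = 1/15
Total weight = 1/15 + 4/15 + 1/15 = 2/5
P(Y=2 | obs) = 1/15 / 2/5 = 1/6
P(Y=3 | obs) = 4/15 / 2/5 = 2/3
P(Y=4 | obs) = 1/15 / 2/5 = 1/6

P(Y = 4 | obs) = 1/6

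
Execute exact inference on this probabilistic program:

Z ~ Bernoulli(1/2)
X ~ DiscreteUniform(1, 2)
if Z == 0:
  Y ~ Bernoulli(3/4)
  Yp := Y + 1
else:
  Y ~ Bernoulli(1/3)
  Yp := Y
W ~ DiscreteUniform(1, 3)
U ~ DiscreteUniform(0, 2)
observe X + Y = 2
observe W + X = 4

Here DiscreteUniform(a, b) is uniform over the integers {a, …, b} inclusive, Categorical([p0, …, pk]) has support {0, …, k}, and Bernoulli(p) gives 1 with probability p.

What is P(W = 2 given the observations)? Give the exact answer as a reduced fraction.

P(W = 2 | obs) = 11/24

Enumerate traces; 12 have nonzero weight after conditioning:
  (Z=0, X=1, Y=1, W=3, U=0) weight 1/48
  (Z=0, X=1, Y=1, W=3, U=1) weight 1/48
  (Z=0, X=1, Y=1, W=3, U=2) weight 1/48
  (Z=0, X=2, Y=0, W=2, U=0) weight 1/144
  (Z=0, X=2, Y=0, W=2, U=1) weight 1/144
  (Z=0, X=2, Y=0, W=2, U=2) weight 1/144
  (Z=1, X=1, Y=1, W=3, U=0) weight 1/108
  (Z=1, X=1, Y=1, W=3, U=1) weight 1/108
  … 4 more
Group by W:
  weight(W=2) = 11/144
  weight(W=3) = 13/144
Total weight = 11/144 + 13/144 = 1/6
P(W=2 | obs) = 11/144 / 1/6 = 11/24
P(W=3 | obs) = 13/144 / 1/6 = 13/24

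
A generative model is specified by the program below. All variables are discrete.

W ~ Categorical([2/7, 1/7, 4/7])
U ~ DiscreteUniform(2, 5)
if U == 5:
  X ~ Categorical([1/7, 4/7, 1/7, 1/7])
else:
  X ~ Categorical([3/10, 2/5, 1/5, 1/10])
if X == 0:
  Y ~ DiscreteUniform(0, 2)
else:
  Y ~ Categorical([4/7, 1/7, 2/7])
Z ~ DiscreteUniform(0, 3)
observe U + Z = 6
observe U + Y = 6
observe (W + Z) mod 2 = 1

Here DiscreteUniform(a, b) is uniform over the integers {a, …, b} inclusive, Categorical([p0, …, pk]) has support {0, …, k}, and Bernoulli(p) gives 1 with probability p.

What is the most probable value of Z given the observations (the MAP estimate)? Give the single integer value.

argmax_v P(Z = v | obs) = 1

Enumerate traces; 12 have nonzero weight after conditioning:
  (W=0, U=5, X=0, Y=1, Z=1) weight 1/1176
  (W=0, U=5, X=1, Y=1, Z=1) weight 1/686
  (W=0, U=5, X=2, Y=1, Z=1) weight 1/2744
  (W=0, U=5, X=3, Y=1, Z=1) weight 1/2744
  (W=1, U=4, X=0, Y=2, Z=2) weight 1/1120
  (W=1, U=4, X=1, Y=2, Z=2) weight 1/980
  (W=1, U=4, X=2, Y=2, Z=2) weight 1/1960
  (W=1, U=4, X=3, Y=2, Z=2) weight 1/3920
  … 4 more
Group by Z:
  weight(Z=1) = 25/2744
  weight(Z=2) = 3/1120
Total weight = 25/2744 + 3/1120 = 647/54880
P(Z=1 | obs) = 25/2744 / 647/54880 = 500/647
P(Z=2 | obs) = 3/1120 / 647/54880 = 147/647
argmax = 1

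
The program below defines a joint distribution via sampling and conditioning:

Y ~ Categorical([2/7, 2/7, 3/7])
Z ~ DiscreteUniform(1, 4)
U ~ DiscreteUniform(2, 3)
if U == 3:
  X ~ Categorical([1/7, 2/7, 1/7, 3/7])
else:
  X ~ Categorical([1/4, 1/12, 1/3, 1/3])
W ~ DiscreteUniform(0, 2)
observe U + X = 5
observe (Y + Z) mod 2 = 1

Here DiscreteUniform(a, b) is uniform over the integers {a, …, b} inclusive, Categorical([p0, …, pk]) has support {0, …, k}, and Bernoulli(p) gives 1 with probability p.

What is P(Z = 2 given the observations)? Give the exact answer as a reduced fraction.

P(Z = 2 | obs) = 1/7

Enumerate traces; 36 have nonzero weight after conditioning:
  (Y=0, Z=1, U=2, X=3, W=0) weight 1/252
  (Y=0, Z=1, U=2, X=3, W=1) weight 1/252
  (Y=0, Z=1, U=2, X=3, W=2) weight 1/252
  (Y=0, Z=1, U=3, X=2, W=0) weight 1/588
  (Y=0, Z=1, U=3, X=2, W=1) weight 1/588
  (Y=0, Z=1, U=3, X=2, W=2) weight 1/588
  (Y=0, Z=3, U=2, X=3, W=0) weight 1/252
  (Y=0, Z=3, U=2, X=3, W=1) weight 1/252
  (Y=1, Z=2, U=2, X=3, W=0) weight 1/252
  (Y=1, Z=4, U=2, X=3, W=0) weight 1/252
  … 26 more
Group by Z:
  weight(Z=1) = 25/588
  weight(Z=2) = 5/294
  weight(Z=3) = 25/588
  weight(Z=4) = 5/294
Total weight = 25/588 + 5/294 + 25/588 + 5/294 = 5/42
P(Z=1 | obs) = 25/588 / 5/42 = 5/14
P(Z=2 | obs) = 5/294 / 5/42 = 1/7
P(Z=3 | obs) = 25/588 / 5/42 = 5/14
P(Z=4 | obs) = 5/294 / 5/42 = 1/7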